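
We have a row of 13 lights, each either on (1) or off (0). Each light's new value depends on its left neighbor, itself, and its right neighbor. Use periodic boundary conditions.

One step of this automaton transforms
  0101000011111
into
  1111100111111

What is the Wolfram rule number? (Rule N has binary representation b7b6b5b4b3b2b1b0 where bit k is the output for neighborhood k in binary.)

254

position 9: 111 → 1  (bit 7 = 1)
position 12: 110 → 1  (bit 6 = 1)
position 0: 101 → 1  (bit 5 = 1)
position 4: 100 → 1  (bit 4 = 1)
position 8: 011 → 1  (bit 3 = 1)
position 1: 010 → 1  (bit 2 = 1)
position 7: 001 → 1  (bit 1 = 1)
position 5: 000 → 0  (bit 0 = 0)
bits b7..b0 = 11111110 = 254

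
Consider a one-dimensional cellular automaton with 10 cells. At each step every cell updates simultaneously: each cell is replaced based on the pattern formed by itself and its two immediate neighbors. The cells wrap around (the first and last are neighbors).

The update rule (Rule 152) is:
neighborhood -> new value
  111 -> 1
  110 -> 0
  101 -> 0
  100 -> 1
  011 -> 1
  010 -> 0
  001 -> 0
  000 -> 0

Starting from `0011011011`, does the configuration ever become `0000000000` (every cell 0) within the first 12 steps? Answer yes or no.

1010010010
0001001000
0000100100
0000010010
0000001001
1000000100
0100000010
0010000001
1001000000
0100100000
0010010000
0001001000
step 12 is 0001001000, still not uniform 0

no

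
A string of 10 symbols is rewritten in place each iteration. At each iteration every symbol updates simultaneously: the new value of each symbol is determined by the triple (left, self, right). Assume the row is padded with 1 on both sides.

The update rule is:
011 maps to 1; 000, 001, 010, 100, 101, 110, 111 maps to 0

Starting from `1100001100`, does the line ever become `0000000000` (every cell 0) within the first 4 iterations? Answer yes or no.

yes

0000001000
0000000000
all cells are 0 at iteration 2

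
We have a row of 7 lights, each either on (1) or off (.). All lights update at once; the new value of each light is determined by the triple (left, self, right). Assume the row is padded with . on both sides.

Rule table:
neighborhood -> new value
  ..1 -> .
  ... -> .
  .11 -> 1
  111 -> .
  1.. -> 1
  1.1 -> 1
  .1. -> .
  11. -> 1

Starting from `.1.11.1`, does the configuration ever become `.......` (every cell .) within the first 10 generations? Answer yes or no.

generation 1: ..1111.
generation 2: ..1..11
generation 3: ...1.11
generation 4: ....111
generation 5: ....1.1
generation 6: .....1.
generation 7: ......1
generation 8: .......
all cells are . at generation 8

yes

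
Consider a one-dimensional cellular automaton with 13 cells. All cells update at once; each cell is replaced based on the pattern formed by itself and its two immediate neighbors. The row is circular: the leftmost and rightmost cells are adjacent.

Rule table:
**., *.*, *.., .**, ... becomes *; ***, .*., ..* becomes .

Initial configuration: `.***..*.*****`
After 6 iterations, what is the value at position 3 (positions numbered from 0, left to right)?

iteration 1: **.**..**...*
iteration 2: .*****.****.*
iteration 3: **...***..**.
iteration 4: ****.*.**.***
iteration 5: ...**.*****..
iteration 6: **.****...***
position 3 holds *

*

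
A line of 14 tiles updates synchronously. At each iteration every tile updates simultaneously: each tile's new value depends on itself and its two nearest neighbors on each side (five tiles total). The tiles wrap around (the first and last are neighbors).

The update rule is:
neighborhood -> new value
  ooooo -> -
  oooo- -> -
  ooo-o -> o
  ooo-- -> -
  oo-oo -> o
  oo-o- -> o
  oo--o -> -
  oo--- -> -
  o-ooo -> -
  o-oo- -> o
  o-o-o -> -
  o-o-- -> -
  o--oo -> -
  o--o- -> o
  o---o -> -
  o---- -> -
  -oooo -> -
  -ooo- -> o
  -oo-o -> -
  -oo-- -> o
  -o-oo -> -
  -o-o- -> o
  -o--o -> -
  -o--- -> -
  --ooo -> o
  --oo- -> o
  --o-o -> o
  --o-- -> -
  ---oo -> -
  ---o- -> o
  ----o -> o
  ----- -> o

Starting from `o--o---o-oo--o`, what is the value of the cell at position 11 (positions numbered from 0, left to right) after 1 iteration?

-

o-o---oo-oo--o
position 11 holds -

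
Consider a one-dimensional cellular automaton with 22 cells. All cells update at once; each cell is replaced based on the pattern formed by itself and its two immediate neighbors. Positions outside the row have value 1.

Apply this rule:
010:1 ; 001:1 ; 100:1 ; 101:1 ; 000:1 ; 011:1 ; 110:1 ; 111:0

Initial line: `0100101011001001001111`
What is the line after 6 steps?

1111111111111111111000
0000000000000000001111
1111111111111111111000  (repeats step 1; period 2)
step 6: 0000000000000000001111

0000000000000000001111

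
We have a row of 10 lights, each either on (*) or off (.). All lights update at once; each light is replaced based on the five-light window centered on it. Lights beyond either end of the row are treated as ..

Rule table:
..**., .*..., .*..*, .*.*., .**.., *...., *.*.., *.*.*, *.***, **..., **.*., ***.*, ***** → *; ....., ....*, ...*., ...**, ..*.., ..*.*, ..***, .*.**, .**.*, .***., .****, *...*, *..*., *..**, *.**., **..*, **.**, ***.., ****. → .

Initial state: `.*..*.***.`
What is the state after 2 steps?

...*...*..

step 1: ..*...*..*
step 2: ...*...*..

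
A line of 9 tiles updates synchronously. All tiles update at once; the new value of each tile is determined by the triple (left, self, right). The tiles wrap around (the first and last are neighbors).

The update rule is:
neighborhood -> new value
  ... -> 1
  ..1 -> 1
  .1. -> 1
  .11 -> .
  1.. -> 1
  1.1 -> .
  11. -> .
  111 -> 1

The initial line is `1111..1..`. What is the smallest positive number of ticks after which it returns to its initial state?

4

.11.11111
.....111.
11111.1.1
1111..1..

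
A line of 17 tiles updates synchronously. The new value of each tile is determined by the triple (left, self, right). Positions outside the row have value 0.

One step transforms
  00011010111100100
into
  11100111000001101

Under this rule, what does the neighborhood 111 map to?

At position 9 the neighborhood is 111; the next row has 0 there.

0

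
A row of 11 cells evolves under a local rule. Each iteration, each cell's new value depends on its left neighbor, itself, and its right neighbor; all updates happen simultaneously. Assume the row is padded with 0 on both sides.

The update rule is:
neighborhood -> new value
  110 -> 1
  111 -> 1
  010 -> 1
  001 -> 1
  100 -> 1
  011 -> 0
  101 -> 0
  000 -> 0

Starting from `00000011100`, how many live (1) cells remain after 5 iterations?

00000101110
00001100111
00010111011
00110011001
01011101111
count of 1: 8

8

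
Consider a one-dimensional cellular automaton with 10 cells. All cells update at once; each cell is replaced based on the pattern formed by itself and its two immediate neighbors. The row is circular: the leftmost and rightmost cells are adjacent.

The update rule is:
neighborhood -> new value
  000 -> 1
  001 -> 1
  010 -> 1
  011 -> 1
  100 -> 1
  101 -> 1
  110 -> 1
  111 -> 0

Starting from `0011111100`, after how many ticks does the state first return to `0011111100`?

2

1110000111
0011111100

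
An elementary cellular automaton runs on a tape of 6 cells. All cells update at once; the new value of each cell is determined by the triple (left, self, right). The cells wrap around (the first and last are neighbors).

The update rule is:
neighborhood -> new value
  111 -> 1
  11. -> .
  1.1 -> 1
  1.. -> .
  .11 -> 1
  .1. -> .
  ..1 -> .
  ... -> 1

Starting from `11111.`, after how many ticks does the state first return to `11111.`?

1111.1
111.11
11.111
1.1111
.11111
11111.

6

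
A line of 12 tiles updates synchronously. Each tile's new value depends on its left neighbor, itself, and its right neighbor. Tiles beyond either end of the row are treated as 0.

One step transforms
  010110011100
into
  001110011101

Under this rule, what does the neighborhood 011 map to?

1

At position 3 the neighborhood is 011; the next row has 1 there.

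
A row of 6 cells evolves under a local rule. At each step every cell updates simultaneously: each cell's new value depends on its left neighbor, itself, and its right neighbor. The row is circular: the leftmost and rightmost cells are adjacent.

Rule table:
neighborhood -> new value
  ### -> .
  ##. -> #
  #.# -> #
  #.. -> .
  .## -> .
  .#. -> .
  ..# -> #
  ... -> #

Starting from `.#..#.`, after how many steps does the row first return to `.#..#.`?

step 1: #..#..
step 2: ..#..#
step 3: .#..#.

3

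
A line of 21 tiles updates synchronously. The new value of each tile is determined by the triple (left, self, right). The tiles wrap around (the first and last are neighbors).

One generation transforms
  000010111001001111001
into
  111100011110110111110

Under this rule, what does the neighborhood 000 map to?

1

At position 1 the neighborhood is 000; the next row has 1 there.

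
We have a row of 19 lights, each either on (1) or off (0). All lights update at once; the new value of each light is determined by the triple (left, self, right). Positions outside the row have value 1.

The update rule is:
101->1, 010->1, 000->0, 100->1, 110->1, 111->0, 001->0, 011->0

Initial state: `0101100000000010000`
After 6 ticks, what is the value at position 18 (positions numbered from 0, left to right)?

0

tick 1: 1110110000000011000
tick 2: 0011011000000001100
tick 3: 1001101100000000110
tick 4: 1100110110000000011
tick 5: 0110011011000000000
tick 6: 1011001101100000000
position 18 holds 0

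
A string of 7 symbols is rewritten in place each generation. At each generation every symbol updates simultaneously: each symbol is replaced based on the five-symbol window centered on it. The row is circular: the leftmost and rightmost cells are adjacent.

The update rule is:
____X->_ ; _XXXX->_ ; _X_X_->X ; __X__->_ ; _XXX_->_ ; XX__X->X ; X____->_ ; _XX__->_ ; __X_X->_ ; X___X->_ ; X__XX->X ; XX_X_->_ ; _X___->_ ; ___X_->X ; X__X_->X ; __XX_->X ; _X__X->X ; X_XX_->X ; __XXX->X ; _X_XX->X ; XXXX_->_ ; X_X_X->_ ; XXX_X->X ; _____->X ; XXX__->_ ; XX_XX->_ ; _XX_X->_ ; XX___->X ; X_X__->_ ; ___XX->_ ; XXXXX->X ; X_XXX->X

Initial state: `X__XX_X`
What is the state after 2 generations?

generation 1: _XXX__X
generation 2: XX__XX_

XX__XX_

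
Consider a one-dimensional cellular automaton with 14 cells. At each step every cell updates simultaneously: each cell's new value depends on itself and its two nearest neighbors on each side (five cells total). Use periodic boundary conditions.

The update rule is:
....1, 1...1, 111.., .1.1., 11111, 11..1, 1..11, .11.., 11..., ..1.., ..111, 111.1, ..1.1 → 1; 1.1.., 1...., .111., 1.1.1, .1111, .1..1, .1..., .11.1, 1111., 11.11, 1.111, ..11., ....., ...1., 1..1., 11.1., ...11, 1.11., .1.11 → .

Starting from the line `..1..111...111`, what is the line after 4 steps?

step 1: 1.1.11.111.1.1
step 2: .........1....
step 3: .......1.1....
step 4: .....1.11.....

.....1.11.....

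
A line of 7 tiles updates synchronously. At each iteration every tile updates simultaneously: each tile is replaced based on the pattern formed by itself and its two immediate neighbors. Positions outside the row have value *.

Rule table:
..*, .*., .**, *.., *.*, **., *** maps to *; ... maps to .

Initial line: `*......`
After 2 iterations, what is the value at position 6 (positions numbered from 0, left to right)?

iteration 1: **....*
iteration 2: ***..**
position 6 holds *

*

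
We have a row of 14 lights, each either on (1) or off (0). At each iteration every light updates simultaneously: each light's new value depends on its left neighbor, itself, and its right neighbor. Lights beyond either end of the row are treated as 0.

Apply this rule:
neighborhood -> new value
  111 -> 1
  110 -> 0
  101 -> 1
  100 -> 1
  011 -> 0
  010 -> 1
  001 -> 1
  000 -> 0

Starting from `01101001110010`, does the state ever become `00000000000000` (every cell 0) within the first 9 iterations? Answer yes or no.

no

iteration 1: 10011110101111
iteration 2: 11101101110110
iteration 3: 01010010101001
iteration 4: 11111111111111
iteration 5: 01111111111110
iteration 6: 10111111111101
iteration 7: 11011111111011
iteration 8: 00101111110100
iteration 9: 01110111101110
iteration 9 is 01110111101110, still not uniform 0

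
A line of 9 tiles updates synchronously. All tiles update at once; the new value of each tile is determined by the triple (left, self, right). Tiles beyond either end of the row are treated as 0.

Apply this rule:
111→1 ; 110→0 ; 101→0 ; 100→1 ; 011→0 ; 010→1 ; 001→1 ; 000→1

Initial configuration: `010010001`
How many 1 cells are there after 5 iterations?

7

iteration 1: 111111111
iteration 2: 011111110
iteration 3: 101111101
iteration 4: 100111001
iteration 5: 111010111
count of 1: 7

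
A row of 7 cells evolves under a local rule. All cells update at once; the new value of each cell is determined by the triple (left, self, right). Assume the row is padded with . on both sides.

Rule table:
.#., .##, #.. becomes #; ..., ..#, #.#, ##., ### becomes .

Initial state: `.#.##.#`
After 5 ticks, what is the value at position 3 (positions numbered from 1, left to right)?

.#.#..#
.#.##.#  (repeats tick 0; period 2)
tick 5: .#.#..#
position 3 holds .

.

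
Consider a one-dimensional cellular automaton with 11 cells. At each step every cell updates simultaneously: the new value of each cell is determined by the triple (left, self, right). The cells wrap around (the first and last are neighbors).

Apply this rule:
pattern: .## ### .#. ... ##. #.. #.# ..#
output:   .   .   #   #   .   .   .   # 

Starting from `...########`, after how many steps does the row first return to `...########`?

step 1: .##........
step 2: #...#######
step 3: ..##.......
step 4: ##...######
step 5: ...##......
step 6: ###...#####
step 7: ....##.....
step 8: ####...####
step 9: .....##....
step 10: #####...###
step 11: ......##...
step 12: ######...##
step 13: .......##..
step 14: #######...#
step 15: ........##.
step 16: ########...
step 17: .........##
step 18: .########..
step 19: #.........#
step 20: ..########.
step 21: ##.........
step 22: ...########

22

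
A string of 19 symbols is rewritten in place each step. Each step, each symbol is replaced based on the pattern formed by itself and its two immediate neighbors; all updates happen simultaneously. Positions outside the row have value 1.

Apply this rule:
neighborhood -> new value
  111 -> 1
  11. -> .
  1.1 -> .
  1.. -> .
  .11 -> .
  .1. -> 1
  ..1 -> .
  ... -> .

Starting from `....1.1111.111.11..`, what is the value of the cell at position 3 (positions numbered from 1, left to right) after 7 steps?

....1..11...1......
....1.......1......
....1.......1......  (fixed point — unchanged through step 7)
position 3 holds .

.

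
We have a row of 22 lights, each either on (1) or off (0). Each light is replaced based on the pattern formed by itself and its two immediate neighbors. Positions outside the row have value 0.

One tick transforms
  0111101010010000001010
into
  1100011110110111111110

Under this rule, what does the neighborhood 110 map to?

0

At position 4 the neighborhood is 110; the next row has 0 there.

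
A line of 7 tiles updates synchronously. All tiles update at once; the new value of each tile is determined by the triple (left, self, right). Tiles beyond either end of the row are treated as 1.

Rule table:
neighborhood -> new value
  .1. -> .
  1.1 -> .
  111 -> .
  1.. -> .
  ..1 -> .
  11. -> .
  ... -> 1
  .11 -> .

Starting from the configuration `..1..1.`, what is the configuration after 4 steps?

.......
.11111.
.......  (repeats step 1; period 2)
step 4: .11111.

.11111.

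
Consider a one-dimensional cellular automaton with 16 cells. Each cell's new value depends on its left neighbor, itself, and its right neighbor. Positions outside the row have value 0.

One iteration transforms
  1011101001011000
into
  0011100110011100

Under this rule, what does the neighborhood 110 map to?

1

At position 4 the neighborhood is 110; the next row has 1 there.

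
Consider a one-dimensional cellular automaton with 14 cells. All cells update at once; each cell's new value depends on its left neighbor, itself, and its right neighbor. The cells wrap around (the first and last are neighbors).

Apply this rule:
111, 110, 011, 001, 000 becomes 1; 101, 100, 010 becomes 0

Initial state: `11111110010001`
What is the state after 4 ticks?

11111110100111
11111110001111
11111110111111
11111110111111

11111110111111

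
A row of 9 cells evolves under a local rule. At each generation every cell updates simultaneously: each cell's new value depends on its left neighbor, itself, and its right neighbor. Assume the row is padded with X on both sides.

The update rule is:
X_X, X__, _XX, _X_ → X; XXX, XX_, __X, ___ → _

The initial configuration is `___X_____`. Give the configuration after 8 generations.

___X___X_

X__XX____
_X_X_X___
XXXXXXX__
_______X_
X______XX
_X_____X_
XXX____XX
___X___X_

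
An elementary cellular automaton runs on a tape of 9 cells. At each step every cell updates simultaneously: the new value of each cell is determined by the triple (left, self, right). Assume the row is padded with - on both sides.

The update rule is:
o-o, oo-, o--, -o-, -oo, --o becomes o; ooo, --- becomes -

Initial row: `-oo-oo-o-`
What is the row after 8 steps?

ooooooooo
o-------o
oo-----oo
ooo---ooo
o-oo-oo-o
ooooooooo  (repeats step 1; period 5)
step 8: oo-----oo

oo-----oo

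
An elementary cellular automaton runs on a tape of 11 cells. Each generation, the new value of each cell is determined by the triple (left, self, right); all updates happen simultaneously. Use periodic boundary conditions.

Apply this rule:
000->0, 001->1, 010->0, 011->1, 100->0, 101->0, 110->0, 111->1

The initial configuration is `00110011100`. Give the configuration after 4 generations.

01100111000
11001110000
10011100001
00111000011

00111000011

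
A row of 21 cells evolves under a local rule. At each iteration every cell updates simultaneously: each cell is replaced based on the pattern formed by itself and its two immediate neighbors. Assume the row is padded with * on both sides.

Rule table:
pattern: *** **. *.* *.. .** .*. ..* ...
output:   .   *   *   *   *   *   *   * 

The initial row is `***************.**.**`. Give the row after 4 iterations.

..............******.
***************....**
..............******.  (repeats iteration 1; period 2)
iteration 4: ***************....**

***************....**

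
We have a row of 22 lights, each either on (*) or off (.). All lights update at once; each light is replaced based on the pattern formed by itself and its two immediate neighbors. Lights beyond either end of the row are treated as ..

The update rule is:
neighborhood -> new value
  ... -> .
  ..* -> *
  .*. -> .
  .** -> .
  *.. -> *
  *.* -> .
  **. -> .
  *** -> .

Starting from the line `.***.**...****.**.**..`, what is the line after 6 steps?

step 1: *......*.*..........*.
step 2: .*....*...*........*.*
step 3: *.*..*.*.*.*......*...
step 4: ...**.......*....*.*..
step 5: ..*..*.....*.*..*...*.
step 6: .*.**.*...*...**.*.*.*

.*.**.*...*...**.*.*.*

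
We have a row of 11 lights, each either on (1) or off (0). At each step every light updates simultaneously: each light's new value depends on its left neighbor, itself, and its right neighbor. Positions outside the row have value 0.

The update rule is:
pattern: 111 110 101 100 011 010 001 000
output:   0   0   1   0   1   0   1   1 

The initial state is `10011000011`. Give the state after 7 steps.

00111000100

step 1: 00110011110
step 2: 11100110000
step 3: 10001100111
step 4: 00111001100
step 5: 11100011001
step 6: 10001110010
step 7: 00111000100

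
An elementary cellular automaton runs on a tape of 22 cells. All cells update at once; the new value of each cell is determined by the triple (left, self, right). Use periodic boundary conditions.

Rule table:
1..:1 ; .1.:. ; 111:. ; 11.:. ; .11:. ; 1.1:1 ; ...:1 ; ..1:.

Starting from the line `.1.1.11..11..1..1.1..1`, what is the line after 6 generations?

1.1..1.1..1..1..1..1..

generation 1: 1.1.1..1...1..1..1.1..
generation 2: .1.1.1..11..1..1..1.1.
generation 3: ..1.1.1...1..1..1..1.1
generation 4: 1..1.1.11..1..1..1..1.
generation 5: .1..1.1..1..1..1..1..1
generation 6: 1.1..1.1..1..1..1..1..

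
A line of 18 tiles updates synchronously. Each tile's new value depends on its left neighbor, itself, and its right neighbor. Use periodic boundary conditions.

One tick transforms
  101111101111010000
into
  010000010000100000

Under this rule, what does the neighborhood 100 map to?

0

At position 14 the neighborhood is 100; the next row has 0 there.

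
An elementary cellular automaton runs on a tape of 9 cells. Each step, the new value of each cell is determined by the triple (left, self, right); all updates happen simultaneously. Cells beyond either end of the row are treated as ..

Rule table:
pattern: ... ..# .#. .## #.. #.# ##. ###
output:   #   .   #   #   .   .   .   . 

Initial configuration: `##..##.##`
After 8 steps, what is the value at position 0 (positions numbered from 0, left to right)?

#

#...#..#.
#.#.#..#.
#.#.#..#.  (fixed point — unchanged through step 8)
position 0 holds #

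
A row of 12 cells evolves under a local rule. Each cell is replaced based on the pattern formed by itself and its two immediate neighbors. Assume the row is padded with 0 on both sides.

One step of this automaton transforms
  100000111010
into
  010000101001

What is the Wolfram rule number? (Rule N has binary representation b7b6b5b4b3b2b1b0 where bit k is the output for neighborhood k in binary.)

88

position 7: 111 → 0  (bit 7 = 0)
position 8: 110 → 1  (bit 6 = 1)
position 9: 101 → 0  (bit 5 = 0)
position 1: 100 → 1  (bit 4 = 1)
position 6: 011 → 1  (bit 3 = 1)
position 0: 010 → 0  (bit 2 = 0)
position 5: 001 → 0  (bit 1 = 0)
position 2: 000 → 0  (bit 0 = 0)
bits b7..b0 = 01011000 = 88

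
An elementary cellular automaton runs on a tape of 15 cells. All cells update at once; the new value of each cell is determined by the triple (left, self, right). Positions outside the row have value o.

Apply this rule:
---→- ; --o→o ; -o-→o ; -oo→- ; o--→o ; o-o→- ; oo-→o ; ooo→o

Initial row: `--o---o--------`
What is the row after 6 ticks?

oooooooo--oo-o-

oooo-ooo------o
oooo--ooo----o-
oooooo-ooo--oo-
oooooo--oooo-o-
oooooooo-ooo-o-
oooooooo--oo-o-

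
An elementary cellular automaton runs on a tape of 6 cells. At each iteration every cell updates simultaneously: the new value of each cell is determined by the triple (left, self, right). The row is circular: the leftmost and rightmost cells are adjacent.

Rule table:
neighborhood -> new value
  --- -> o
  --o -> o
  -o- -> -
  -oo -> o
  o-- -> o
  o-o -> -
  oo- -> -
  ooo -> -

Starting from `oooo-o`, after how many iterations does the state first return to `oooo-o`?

12

iteration 1: -----o
iteration 2: ooooo-
iteration 3: o-----
iteration 4: -ooooo
iteration 5: -o----
iteration 6: o-oooo
iteration 7: --o---
iteration 8: oo-ooo
iteration 9: ---o--
iteration 10: ooo-oo
iteration 11: ----o-
iteration 12: oooo-o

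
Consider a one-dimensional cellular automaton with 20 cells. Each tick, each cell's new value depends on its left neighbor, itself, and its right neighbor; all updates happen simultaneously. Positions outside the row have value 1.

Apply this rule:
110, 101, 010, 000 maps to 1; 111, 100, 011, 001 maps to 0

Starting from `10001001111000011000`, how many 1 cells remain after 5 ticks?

9

10101000001011001010
11111011101101001111
00001100110111000000
01100100011001011110
10100101001001100011
count of 1: 9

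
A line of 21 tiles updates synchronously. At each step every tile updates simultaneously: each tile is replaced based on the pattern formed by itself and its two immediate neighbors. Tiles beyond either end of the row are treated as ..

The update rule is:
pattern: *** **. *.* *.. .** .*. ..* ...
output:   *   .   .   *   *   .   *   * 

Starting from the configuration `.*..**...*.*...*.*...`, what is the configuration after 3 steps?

***.***..****..****.*

*.***.***...***...***
..**..**.*****.*****.
***.***..****..****.*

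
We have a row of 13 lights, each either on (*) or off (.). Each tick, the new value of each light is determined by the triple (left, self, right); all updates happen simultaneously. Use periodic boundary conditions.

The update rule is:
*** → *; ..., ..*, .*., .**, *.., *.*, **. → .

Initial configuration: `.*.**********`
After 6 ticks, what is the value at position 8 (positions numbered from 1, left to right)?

.

....********.
.....******..
......****...
.......**....
.............
.............
position 8 holds .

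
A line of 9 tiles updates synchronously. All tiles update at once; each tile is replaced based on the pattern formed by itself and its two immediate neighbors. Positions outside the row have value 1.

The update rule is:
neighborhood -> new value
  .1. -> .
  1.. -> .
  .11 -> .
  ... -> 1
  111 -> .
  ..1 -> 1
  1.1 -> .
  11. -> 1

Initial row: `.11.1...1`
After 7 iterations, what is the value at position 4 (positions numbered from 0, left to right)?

iteration 1: ..1...11.
iteration 2: .1..11.1.
iteration 3: ...1.1...
iteration 4: .11....11
iteration 5: ..1.111..
iteration 6: .1....1.1
iteration 7: ...111...
position 4 holds 1

1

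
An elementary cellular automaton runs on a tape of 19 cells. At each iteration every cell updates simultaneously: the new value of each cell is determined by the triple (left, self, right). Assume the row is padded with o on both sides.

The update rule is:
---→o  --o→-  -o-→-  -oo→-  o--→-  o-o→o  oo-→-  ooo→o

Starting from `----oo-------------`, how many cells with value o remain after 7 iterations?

-oo----ooooooooooo-
o---oo--ooooooooo-o
--o------ooooooo-o-
----oooo--ooooo-o-o
-oo--oo----ooo-o-o-
o-------oo--o-o-o-o
--ooooo------o-o-o-
count of o: 8

8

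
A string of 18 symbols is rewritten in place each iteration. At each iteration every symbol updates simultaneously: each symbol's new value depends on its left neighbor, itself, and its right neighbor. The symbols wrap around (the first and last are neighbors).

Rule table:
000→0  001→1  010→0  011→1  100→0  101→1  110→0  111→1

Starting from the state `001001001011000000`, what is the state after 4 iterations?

010010010110000000
100100101100000000
001001011000000001
010010110000000010

010010110000000010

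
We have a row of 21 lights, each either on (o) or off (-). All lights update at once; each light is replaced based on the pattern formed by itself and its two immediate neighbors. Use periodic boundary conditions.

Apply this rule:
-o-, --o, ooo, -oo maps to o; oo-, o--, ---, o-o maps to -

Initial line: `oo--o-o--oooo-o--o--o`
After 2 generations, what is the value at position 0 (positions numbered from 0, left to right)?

-

generation 1: o--oo-o-oooo--o-oo-oo
generation 2: --oo--o-ooo--oo-o--oo
position 0 holds -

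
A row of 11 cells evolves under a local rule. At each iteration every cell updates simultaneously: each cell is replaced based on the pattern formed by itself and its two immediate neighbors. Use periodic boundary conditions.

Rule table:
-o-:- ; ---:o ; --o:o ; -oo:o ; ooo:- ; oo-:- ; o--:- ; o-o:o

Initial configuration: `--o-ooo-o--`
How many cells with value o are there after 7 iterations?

iteration 1: oo-oo--o--o
iteration 2: --oo--o--oo
iteration 3: -oo--o--oo-
iteration 4: oo--o--oo--
iteration 5: o--o--oo--o
iteration 6: --o--oo--oo
iteration 7: -o--oo--oo-
count of o: 5

5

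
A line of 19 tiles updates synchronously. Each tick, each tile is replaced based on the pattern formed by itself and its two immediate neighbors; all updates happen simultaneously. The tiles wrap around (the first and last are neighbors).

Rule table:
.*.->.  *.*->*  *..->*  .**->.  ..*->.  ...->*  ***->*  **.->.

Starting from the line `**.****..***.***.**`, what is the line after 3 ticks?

*.*.**.*..*.*.*.*.*
.*.*..*.*..*.*.*.*.
..*.*..*.*..*.*.*.*

..*.*..*.*..*.*.*.*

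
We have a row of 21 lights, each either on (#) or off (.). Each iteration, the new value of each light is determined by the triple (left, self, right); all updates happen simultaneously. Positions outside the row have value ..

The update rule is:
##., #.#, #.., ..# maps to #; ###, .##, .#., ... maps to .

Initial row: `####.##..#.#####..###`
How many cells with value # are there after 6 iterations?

iteration 1: ...##.###.#....###..#
iteration 2: ..#.##..##.#..#..###.
iteration 3: .#.#.###.##.##.##..##
iteration 4: #.#.#..##.##.##.###.#
iteration 5: .#.#.##.##.##.##..##.
iteration 6: #.#.#.##.##.##.###.##
count of #: 14

14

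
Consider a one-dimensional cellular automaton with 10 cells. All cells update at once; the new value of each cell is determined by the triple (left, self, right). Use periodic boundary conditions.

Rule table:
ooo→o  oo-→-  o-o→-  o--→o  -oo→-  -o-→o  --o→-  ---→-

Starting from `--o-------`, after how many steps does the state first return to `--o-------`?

--oo------
----o-----
----oo----
------o---
------oo--
--------o-
--------oo
o---------
oo--------
--o-------

10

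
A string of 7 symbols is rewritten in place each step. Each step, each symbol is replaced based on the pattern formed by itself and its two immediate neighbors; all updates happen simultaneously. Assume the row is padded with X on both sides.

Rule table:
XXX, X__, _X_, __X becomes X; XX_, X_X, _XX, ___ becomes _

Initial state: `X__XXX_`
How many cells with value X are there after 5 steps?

step 1: _XX_X__
step 2: ____XXX
step 3: X__X_XX
step 4: _XXX__X
step 5: __X_XX_
count of X: 3

3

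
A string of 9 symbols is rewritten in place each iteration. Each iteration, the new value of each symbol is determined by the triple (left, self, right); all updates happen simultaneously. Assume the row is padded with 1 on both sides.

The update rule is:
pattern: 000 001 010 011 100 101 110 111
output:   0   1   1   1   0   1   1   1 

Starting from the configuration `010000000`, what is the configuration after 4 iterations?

iteration 1: 110000001
iteration 2: 110000011
iteration 3: 110000111
iteration 4: 110001111

110001111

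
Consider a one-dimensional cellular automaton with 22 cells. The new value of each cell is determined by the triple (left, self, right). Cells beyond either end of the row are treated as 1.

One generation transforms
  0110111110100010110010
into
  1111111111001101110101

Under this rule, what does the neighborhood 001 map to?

At position 13 the neighborhood is 001; the next row has 1 there.

1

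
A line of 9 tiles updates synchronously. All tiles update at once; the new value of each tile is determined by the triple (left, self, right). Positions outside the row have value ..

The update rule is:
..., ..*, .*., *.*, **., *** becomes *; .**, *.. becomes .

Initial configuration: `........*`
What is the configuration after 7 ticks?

**.**.***

tick 1: *********
tick 2: .********
tick 3: *.*******
tick 4: **.******
tick 5: .**.*****
tick 6: *.**.****
tick 7: **.**.***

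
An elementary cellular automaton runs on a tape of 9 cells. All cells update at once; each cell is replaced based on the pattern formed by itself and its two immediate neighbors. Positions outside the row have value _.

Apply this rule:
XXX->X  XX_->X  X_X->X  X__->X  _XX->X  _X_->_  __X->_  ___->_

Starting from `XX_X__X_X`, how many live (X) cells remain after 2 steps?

step 1: XXX_X__X_
step 2: XXXX_X__X
count of X: 6

6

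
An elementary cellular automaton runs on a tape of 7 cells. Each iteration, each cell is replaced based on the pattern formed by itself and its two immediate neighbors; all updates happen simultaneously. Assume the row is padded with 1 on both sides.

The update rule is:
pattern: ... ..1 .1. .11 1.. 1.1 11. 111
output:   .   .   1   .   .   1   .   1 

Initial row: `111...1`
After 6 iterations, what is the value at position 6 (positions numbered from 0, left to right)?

.

iteration 1: 11.....
iteration 2: 1......
iteration 3: .......
iteration 4: .......  (fixed point — unchanged through iteration 6)
position 6 holds .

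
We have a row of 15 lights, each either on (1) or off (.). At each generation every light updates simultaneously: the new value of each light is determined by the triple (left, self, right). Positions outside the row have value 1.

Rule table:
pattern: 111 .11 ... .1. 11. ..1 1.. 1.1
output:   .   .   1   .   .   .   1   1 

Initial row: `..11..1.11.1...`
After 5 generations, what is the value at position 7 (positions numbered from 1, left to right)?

.

generation 1: 1...1..1..1.11.
generation 2: .11..1..1..1..1
generation 3: 1..1..1..1..1..
generation 4: .1..1..1..1..1.
generation 5: 1.1..1..1..1..1
position 7 holds .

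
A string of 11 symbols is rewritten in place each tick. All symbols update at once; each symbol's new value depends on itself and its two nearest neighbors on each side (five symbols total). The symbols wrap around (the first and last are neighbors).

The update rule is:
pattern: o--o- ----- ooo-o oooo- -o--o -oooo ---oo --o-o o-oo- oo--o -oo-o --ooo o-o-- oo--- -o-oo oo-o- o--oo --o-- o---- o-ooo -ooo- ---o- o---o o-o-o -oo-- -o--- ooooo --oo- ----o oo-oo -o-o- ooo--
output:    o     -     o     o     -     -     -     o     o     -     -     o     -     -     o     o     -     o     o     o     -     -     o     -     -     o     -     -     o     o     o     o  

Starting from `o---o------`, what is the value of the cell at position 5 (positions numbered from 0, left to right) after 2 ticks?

-

ooo-ooo--o-
o-ooo-o-ooo
position 5 holds -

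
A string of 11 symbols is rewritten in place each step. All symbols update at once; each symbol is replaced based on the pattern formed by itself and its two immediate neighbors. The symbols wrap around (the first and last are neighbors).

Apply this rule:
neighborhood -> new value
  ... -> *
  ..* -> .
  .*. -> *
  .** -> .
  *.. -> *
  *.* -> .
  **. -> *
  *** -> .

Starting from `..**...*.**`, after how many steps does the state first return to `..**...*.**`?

22

*..***.*..*
**...*.**..
.***.*..**.
...*.**..**
**.*..**..*
.*.**..**..
.*..**..***
.**..**...*
..**..***.*
*..**...*.*
**..***.*..
.**...*.**.
..***.*..**
*...*.**..*
***.*..**..
..*.**..**.
*.*..**..**
*.**..**...
*..**..***.
**..**...*.
.**..***.*.
..**...*.**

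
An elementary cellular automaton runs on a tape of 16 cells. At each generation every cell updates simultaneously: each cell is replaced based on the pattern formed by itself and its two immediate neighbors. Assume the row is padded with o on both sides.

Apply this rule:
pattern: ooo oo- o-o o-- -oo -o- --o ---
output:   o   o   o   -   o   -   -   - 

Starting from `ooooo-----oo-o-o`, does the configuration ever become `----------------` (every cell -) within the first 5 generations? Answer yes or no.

generation 1: ooooo-----ooo-oo
generation 2: ooooo-----oooooo
generation 3: ooooo-----oooooo  (fixed point — unchanged through generation 5)
generation 5 is ooooo-----oooooo, still not uniform -

no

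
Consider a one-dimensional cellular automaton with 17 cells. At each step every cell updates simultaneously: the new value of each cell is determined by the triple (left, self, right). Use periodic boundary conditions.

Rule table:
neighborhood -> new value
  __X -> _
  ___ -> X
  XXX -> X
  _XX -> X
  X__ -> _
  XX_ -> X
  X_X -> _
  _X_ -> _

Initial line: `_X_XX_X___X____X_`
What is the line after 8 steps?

___XX___X___XX___
XX_XX_X___X_XX_XX
XX_XX___X___XX_XX
XX_XX_X___X_XX_XX  (repeats step 2; period 2)
step 8: XX_XX_X___X_XX_XX

XX_XX_X___X_XX_XX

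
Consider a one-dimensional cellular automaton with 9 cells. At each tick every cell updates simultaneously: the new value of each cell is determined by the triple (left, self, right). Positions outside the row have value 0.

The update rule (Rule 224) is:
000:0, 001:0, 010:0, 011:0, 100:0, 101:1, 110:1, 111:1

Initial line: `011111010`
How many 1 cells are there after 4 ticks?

tick 1: 001111100
tick 2: 000111100
tick 3: 000011100
tick 4: 000001100
count of 1: 2

2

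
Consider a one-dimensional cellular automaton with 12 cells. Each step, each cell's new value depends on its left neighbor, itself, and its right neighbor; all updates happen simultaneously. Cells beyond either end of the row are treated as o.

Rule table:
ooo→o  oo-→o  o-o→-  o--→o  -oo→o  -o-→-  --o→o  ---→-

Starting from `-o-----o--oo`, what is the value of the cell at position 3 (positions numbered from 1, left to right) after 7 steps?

o

--o---o-oooo
oo-o-o--oooo
oo----oooooo
ooo--ooooooo
oooooooooooo
oooooooooooo  (fixed point — unchanged through step 7)
position 3 holds o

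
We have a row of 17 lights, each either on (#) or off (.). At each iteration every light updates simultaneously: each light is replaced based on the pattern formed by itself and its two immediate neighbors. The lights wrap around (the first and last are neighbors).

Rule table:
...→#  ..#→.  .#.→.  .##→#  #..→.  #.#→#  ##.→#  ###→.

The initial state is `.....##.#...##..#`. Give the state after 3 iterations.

.###.###..#.##...
.#.###.#...###.##
#.##.##..#.#.####

#.##.##..#.#.####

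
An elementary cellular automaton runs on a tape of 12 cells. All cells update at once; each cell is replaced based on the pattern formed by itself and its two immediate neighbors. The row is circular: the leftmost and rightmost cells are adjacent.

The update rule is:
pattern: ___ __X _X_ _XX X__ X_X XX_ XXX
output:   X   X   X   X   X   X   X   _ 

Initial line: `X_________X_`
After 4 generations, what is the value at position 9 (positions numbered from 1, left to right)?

XXXXXXXXXXXX
____________
XXXXXXXXXXXX  (repeats generation 1; period 2)
generation 4: ____________
position 9 holds _

_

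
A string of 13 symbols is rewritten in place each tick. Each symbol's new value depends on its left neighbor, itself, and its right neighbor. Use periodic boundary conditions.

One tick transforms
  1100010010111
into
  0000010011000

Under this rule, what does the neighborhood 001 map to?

At position 4 the neighborhood is 001; the next row has 0 there.

0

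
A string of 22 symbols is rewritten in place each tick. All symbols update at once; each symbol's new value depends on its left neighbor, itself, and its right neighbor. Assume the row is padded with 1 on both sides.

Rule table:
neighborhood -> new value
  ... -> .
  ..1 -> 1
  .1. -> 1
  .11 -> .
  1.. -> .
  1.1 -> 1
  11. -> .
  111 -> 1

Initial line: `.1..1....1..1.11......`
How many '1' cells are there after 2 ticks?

11.11...11.111.......1
1.1....1..1.1.......1.
count of 1: 6

6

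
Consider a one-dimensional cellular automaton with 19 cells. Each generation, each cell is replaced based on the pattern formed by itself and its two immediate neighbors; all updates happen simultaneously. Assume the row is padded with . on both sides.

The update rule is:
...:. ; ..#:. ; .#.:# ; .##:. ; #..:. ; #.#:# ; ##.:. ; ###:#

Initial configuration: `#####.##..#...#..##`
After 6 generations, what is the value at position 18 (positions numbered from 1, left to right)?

generation 1: .###.#....#...#....
generation 2: ..#.##....#...#....
generation 3: ..##......#...#....
generation 4: ..........#...#....
generation 5: ..........#...#....  (fixed point — unchanged through generation 6)
position 18 holds .

.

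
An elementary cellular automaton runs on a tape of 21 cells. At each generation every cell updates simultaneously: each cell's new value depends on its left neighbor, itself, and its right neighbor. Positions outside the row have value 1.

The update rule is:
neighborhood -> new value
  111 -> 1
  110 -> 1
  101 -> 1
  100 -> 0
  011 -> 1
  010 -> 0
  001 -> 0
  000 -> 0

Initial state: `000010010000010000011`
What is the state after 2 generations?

000000000000000000011

000000000000000000011
000000000000000000011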